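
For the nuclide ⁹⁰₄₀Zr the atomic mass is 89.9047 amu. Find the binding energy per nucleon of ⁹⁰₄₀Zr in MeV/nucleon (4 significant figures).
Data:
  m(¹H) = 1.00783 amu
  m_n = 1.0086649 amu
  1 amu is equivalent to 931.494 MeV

8.712 MeV/nucleon

With 40 protons and 50 neutrons (A = 90):
Mass of separated nucleons = 40(1.00783) + 50(1.0086649) = 40.31320 + 50.4332450 = 90.7464450 amu
Δm = 90.7464450 − 89.9047 = 0.8417450 amu
Converting to energy: 0.8417450 amu × 931.494 MeV/amu = 784.080 MeV
BE/A = 784.080 MeV / 90 = 8.712 MeV/nucleon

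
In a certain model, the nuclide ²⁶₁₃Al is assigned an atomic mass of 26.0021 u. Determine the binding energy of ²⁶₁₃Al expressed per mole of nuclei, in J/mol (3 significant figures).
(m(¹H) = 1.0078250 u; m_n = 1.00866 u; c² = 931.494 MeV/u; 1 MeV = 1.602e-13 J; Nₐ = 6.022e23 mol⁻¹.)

1.91e+13 J/mol

The nucleus contains 13 protons and 26 − 13 = 13 neutrons.
Total constituent mass: 13 × 1.0078250 + 13 × 1.00866 = 26.2143050 u
The mass defect is 26.2143050 − 26.0021 = 0.2122050 u.
E_B = 0.2122050 × 931.494 = 197.668 MeV
Per nucleus in joules: 197.668 MeV × 1.602e-13 J/MeV = 3.1666e-11 J
Per mole: 3.1666e-11 J × 6.022e23 mol⁻¹ = 1.9069e+13 J/mol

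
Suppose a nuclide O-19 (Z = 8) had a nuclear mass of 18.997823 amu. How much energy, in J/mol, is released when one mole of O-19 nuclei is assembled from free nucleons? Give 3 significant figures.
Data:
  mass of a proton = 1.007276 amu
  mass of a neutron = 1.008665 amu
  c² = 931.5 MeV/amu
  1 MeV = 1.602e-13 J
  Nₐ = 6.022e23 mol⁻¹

Mass of separated nucleons = 8(1.007276) + 11(1.008665) = 8.058208 + 11.095315 = 19.153523 amu
Mass defect Δm = 19.153523 − 18.997823 = 0.155700 amu
Binding energy = Δm·c² = 0.155700 × 931.5 MeV/amu = 145.035 MeV
Per nucleus in joules: 145.035 MeV × 1.602e-13 J/MeV = 2.3235e-11 J
Per mole: 2.3235e-11 J × 6.022e23 mol⁻¹ = 1.3992e+13 J/mol

1.40e+13 J/mol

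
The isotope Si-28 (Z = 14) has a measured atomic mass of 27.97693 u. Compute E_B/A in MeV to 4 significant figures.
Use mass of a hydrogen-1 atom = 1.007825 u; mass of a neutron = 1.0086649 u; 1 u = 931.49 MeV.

Total constituent mass: 14 × 1.007825 + 14 × 1.0086649 = 28.2308586 u
Mass defect Δm = 28.2308586 − 27.97693 = 0.2539286 u
Binding energy = Δm·c² = 0.2539286 × 931.49 MeV/u = 236.532 MeV
BE/A = 236.532 MeV / 28 = 8.448 MeV/nucleon

8.448 MeV/nucleon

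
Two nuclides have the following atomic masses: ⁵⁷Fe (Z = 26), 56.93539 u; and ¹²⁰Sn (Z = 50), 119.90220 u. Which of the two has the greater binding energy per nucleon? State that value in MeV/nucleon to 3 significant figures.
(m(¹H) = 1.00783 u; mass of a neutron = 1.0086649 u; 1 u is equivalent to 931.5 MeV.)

⁵⁷Fe: Σm = 26(1.00783) + 31(1.0086649) = 57.4721919 u; Δm = 0.5368019 u; E_B = 500.03 MeV; E_B/A = 8.772 MeV
¹²⁰Sn: Σm = 50(1.00783) + 70(1.0086649) = 120.9980430 u; Δm = 1.0958430 u; E_B = 1020.778 MeV; E_B/A = 8.506 MeV
⁵⁷Fe has the higher binding energy per nucleon, so it is the more tightly bound nucleus.

⁵⁷Fe; 8.77 MeV/nucleon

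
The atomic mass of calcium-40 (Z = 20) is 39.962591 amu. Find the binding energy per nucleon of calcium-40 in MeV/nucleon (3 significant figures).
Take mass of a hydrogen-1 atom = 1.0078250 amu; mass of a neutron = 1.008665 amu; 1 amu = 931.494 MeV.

With 20 protons and 20 neutrons (A = 40):
Σm = 20·m(¹H) + 20·m_n = 20.1565000 + 20.173300 = 40.3298000 amu
Mass defect Δm = 40.3298000 − 39.962591 = 0.3672090 amu
Converting to energy: 0.3672090 amu × 931.494 MeV/amu = 342.053 MeV
Dividing by A = 40 gives 8.551 MeV per nucleon.

8.55 MeV/nucleon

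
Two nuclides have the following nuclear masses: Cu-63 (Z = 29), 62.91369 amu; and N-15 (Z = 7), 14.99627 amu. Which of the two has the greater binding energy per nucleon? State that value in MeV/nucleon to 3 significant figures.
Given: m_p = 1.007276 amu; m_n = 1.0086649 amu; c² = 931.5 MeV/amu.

Cu-63: Σm = 29(1.007276) + 34(1.0086649) = 63.5056106 amu; Δm = 0.5919206 amu; E_B = 551.37 MeV; E_B/A = 8.752 MeV
N-15: Σm = 7(1.007276) + 8(1.0086649) = 15.1202512 amu; Δm = 0.1239812 amu; E_B = 115.49 MeV; E_B/A = 7.699 MeV
Cu-63 has the higher binding energy per nucleon, so it is the more tightly bound nucleus.

Cu-63; 8.75 MeV/nucleon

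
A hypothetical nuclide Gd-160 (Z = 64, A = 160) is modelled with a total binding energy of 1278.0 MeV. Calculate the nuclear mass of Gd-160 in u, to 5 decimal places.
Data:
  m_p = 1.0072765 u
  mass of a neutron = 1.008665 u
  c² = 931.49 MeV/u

Mass defect = 1278.0 MeV / (931.49 MeV/u) = 1.3719954 u
Constituent mass = 64(1.0072765) + 96(1.008665) = 161.2975360 u
Nuclear mass = 161.2975360 − 1.3719954 = 159.9255406 u ≈ 159.92554 u (to 5 decimal places)

159.92554 u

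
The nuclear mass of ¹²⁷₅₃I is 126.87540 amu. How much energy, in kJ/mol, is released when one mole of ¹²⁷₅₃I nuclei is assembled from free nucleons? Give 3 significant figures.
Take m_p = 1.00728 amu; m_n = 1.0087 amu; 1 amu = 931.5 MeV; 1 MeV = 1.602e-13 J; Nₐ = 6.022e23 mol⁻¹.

1.04e+11 kJ/mol

Z = 53, so N = A − Z = 127 − 53 = 74.
Mass of separated nucleons = 53(1.00728) + 74(1.0087) = 53.38584 + 74.6438 = 128.02964 amu
The mass defect is 128.02964 − 126.87540 = 1.15424 amu.
Binding energy = Δm·c² = 1.15424 × 931.5 MeV/amu = 1075.17 MeV
Per nucleus in joules: 1075.17 MeV × 1.602e-13 J/MeV = 1.7224e-10 J
Per mole: 1.7224e-10 J × 6.022e23 mol⁻¹ = 1.0372e+14 J/mol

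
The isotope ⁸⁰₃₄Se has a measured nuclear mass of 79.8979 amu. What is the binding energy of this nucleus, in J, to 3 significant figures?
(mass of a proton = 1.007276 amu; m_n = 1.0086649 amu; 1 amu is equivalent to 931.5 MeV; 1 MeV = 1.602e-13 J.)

1.12e-10 J

Σm = 34·m_p + 46·m_n = 34.247384 + 46.3985854 = 80.6459694 amu
Δm = 80.6459694 − 79.8979 = 0.7480694 amu
Binding energy = Δm·c² = 0.7480694 × 931.5 MeV/amu = 696.827 MeV
In joules: 696.827 MeV × 1.602e-13 J/MeV = 1.1163e-10 J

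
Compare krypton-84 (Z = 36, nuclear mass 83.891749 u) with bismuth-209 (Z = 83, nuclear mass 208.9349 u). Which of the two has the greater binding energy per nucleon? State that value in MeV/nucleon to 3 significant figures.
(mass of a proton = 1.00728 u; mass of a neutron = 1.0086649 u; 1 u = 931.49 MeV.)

krypton-84: Σm = 36(1.00728) + 48(1.0086649) = 84.6779952 u; Δm = 0.7862462 u; E_B = 732.38 MeV; E_B/A = 8.719 MeV
bismuth-209: Σm = 83(1.00728) + 126(1.0086649) = 210.6960174 u; Δm = 1.7611174 u; E_B = 1640.5 MeV; E_B/A = 7.849 MeV
krypton-84 has the higher binding energy per nucleon, so it is the more tightly bound nucleus.

krypton-84; 8.72 MeV/nucleon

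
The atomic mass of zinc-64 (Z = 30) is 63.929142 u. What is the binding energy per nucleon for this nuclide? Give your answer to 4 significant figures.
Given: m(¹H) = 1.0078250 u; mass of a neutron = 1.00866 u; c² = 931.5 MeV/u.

Mass of separated nucleons = 30(1.0078250) + 34(1.00866) = 30.2347500 + 34.29444 = 64.5291900 u
Mass defect Δm = 64.5291900 − 63.929142 = 0.6000480 u
E_B = 0.6000480 × 931.5 = 558.945 MeV
Dividing by A = 64 gives 8.734 MeV per nucleon.

8.734 MeV/nucleon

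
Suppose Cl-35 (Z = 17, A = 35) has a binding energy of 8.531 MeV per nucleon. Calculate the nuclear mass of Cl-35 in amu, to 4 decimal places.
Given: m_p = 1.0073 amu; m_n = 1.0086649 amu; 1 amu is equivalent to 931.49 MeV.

Total binding energy = 35 × 8.531 = 298.585 MeV
Mass defect = 298.585 MeV / (931.49 MeV/amu) = 0.320546 amu
Constituent mass = 17(1.0073) + 18(1.0086649) = 35.2800682 amu
Nuclear mass = 35.2800682 − 0.320546 = 34.9595222 amu ≈ 34.9595 amu (to 4 decimal places)

34.9595 amu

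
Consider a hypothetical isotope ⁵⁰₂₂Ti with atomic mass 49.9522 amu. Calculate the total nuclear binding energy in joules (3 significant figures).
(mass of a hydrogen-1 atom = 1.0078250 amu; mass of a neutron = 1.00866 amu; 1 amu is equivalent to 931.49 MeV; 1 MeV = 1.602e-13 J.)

6.90e-11 J

The nucleus contains 22 protons and 50 − 22 = 28 neutrons.
Total constituent mass: 22 × 1.0078250 + 28 × 1.00866 = 50.4146300 amu
Mass defect Δm = 50.4146300 − 49.9522 = 0.4624300 amu
E_B = 0.4624300 × 931.49 = 430.749 MeV
In joules: 430.749 MeV × 1.602e-13 J/MeV = 6.9006e-11 J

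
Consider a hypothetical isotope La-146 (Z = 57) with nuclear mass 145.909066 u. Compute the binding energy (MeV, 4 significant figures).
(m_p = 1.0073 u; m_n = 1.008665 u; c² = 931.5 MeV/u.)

The nucleus contains 57 protons and 146 − 57 = 89 neutrons.
Σm = 57·m_p + 89·m_n = 57.4161 + 89.771185 = 147.187285 u
The mass defect is 147.187285 − 145.909066 = 1.278219 u.
Binding energy = Δm·c² = 1.278219 × 931.5 MeV/u = 1190.66 MeV

1191 MeV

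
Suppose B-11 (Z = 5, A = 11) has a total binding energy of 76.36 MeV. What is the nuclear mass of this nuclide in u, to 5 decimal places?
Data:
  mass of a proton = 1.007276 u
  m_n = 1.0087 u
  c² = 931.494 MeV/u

11.00660 u

Mass defect = 76.36 MeV / (931.494 MeV/u) = 0.0819758 u
Constituent mass = 5(1.007276) + 6(1.0087) = 11.088580 u
Nuclear mass = 11.088580 − 0.0819758 = 11.0066042 u ≈ 11.00660 u (to 5 decimal places)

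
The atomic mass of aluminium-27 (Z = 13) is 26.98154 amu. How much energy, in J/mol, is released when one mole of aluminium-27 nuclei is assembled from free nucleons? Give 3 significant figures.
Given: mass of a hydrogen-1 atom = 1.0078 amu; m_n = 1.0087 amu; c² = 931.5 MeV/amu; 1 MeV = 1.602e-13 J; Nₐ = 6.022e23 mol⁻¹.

With 13 protons and 14 neutrons (A = 27):
Σm = 13·m(¹H) + 14·m_n = 13.1014 + 14.1218 = 27.2232 amu
The mass defect is 27.2232 − 26.98154 = 0.24166 amu.
E_B = 0.24166 × 931.5 = 225.106 MeV
Per nucleus in joules: 225.106 MeV × 1.602e-13 J/MeV = 3.6062e-11 J
Per mole: 3.6062e-11 J × 6.022e23 mol⁻¹ = 2.1717e+13 J/mol

2.17e+13 J/mol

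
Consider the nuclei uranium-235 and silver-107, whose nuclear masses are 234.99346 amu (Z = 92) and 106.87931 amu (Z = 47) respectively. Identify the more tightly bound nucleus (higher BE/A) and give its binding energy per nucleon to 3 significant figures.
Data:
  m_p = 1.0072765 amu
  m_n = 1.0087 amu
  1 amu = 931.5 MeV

silver-107; 8.57 MeV/nucleon

uranium-235: Σm = 92(1.0072765) + 143(1.0087) = 236.9135380 amu; Δm = 1.9200780 amu; E_B = 1788.6 MeV; E_B/A = 7.611 MeV
silver-107: Σm = 47(1.0072765) + 60(1.0087) = 107.8639955 amu; Δm = 0.9846855 amu; E_B = 917.23 MeV; E_B/A = 8.572 MeV
silver-107 has the higher binding energy per nucleon, so it is the more tightly bound nucleus.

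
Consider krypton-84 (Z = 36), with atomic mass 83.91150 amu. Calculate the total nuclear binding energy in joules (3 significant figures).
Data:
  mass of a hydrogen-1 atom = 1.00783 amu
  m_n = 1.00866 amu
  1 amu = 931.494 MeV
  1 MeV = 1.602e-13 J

1.17e-10 J

With 36 protons and 48 neutrons (A = 84):
Σm = 36·m(¹H) + 48·m_n = 36.28188 + 48.41568 = 84.69756 amu
Δm = 84.69756 − 83.91150 = 0.78606 amu
E_B = 0.78606 × 931.494 = 732.210 MeV
In joules: 732.210 MeV × 1.602e-13 J/MeV = 1.1730e-10 J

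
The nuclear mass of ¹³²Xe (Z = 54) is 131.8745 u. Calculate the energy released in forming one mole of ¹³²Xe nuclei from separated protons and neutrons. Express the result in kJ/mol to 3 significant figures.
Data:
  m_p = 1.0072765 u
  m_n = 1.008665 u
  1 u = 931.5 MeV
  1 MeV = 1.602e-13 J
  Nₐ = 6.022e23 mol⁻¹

1.07e+11 kJ/mol

Σm = 54·m_p + 78·m_n = 54.3929310 + 78.675870 = 133.0688010 u
The mass defect is 133.0688010 − 131.8745 = 1.1943010 u.
Converting to energy: 1.1943010 u × 931.5 MeV/u = 1112.49 MeV
Per nucleus in joules: 1112.49 MeV × 1.602e-13 J/MeV = 1.7822e-10 J
Per mole: 1.7822e-10 J × 6.022e23 mol⁻¹ = 1.0732e+14 J/mol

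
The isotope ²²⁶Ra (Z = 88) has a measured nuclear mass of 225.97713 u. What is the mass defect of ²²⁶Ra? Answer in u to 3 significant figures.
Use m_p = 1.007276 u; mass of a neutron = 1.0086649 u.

The nucleus contains 88 protons and 226 − 88 = 138 neutrons.
Total constituent mass: 88 × 1.007276 + 138 × 1.0086649 = 227.8360442 u
Δm = 227.8360442 − 225.97713 = 1.8589142 u

1.86 u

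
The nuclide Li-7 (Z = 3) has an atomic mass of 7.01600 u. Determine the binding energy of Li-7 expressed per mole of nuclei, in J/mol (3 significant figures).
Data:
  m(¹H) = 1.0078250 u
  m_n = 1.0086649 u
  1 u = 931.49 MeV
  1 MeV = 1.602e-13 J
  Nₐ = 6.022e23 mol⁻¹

3.79e+12 J/mol

Total constituent mass: 3 × 1.0078250 + 4 × 1.0086649 = 7.0581346 u
Mass defect Δm = 7.0581346 − 7.01600 = 0.0421346 u
Converting to energy: 0.0421346 u × 931.49 MeV/u = 39.2480 MeV
Per nucleus in joules: 39.2480 MeV × 1.602e-13 J/MeV = 6.2875e-12 J
Per mole: 6.2875e-12 J × 6.022e23 mol⁻¹ = 3.7863e+12 J/mol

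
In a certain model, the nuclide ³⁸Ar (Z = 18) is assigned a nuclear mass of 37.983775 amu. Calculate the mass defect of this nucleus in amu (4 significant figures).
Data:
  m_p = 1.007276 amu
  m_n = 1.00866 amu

0.3204 amu

Mass of separated nucleons = 18(1.007276) + 20(1.00866) = 18.130968 + 20.17320 = 38.304168 amu
Mass defect Δm = 38.304168 − 37.983775 = 0.320393 amu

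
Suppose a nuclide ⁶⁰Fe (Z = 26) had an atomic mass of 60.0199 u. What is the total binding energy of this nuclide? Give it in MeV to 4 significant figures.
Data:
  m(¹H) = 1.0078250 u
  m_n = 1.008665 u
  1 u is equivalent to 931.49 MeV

445.4 MeV

With 26 protons and 34 neutrons (A = 60):
Mass of separated nucleons = 26(1.0078250) + 34(1.008665) = 26.2034500 + 34.294610 = 60.4980600 u
Mass defect Δm = 60.4980600 − 60.0199 = 0.4781600 u
Converting to energy: 0.4781600 u × 931.49 MeV/u = 445.401 MeV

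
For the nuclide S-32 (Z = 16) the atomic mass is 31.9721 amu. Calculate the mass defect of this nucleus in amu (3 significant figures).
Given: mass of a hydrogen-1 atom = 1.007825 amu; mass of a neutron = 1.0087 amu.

0.292 amu

With 16 protons and 16 neutrons (A = 32):
Mass of separated nucleons = 16(1.007825) + 16(1.0087) = 16.125200 + 16.1392 = 32.264400 amu
Mass defect Δm = 32.264400 − 31.9721 = 0.292300 amu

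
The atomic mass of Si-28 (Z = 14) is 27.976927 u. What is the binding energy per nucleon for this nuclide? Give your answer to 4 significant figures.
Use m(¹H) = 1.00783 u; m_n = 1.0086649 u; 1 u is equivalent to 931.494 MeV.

The nucleus contains 14 protons and 28 − 14 = 14 neutrons.
Σm = 14·m(¹H) + 14·m_n = 14.10962 + 14.1213086 = 28.2309286 u
Δm = 28.2309286 − 27.976927 = 0.2540016 u
Converting to energy: 0.2540016 u × 931.494 MeV/u = 236.601 MeV
Dividing by A = 28 gives 8.450 MeV per nucleon.

8.450 MeV/nucleon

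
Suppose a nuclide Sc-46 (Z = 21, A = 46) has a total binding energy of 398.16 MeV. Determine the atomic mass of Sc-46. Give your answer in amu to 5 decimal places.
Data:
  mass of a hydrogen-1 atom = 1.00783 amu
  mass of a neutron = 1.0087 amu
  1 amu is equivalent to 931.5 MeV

45.95449 amu

Mass defect = 398.16 MeV / (931.5 MeV/amu) = 0.4274396 amu
Constituent mass = 21(1.00783) + 25(1.0087) = 46.38193 amu
Atomic mass = 46.38193 − 0.4274396 = 45.9544904 amu ≈ 45.95449 amu (to 5 decimal places)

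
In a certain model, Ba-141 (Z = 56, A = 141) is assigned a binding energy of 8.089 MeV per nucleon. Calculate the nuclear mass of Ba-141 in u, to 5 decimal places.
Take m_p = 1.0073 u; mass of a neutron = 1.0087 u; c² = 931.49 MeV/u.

140.92386 u

Total binding energy = 141 × 8.089 = 1140.549 MeV
Mass defect = 1140.549 MeV / (931.49 MeV/u) = 1.22443504 u
Constituent mass = 56(1.0073) + 85(1.0087) = 142.1483 u
Nuclear mass = 142.1483 − 1.22443504 = 140.92386496 u ≈ 140.92386 u (to 5 decimal places)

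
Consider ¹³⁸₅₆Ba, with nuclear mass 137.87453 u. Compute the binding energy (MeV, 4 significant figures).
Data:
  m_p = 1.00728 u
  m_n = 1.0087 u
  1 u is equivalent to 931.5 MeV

1161 MeV

With 56 protons and 82 neutrons (A = 138):
Mass of separated nucleons = 56(1.00728) + 82(1.0087) = 56.40768 + 82.7134 = 139.12108 u
Mass defect Δm = 139.12108 − 137.87453 = 1.24655 u
Binding energy = Δm·c² = 1.24655 × 931.5 MeV/u = 1161.16 MeV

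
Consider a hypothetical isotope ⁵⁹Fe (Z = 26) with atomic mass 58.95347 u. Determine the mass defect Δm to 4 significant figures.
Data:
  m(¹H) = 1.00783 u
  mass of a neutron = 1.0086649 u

0.5361 u

With 26 protons and 33 neutrons (A = 59):
Total constituent mass: 26 × 1.00783 + 33 × 1.0086649 = 59.4895217 u
The mass defect is 59.4895217 − 58.95347 = 0.5360517 u.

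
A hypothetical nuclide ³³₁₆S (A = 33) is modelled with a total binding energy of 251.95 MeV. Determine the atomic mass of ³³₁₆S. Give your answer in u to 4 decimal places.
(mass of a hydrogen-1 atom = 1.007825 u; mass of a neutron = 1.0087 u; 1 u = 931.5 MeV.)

33.0026 u

Mass defect = 251.95 MeV / (931.5 MeV/u) = 0.270478 u
Constituent mass = 16(1.007825) + 17(1.0087) = 33.273100 u
Atomic mass = 33.273100 − 0.270478 = 33.002622 u ≈ 33.0026 u (to 4 decimal places)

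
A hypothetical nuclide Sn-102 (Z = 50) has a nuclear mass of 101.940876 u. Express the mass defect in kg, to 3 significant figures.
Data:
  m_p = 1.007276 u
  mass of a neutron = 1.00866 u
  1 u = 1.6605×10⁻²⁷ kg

Z = 50, so N = A − Z = 102 − 50 = 52.
Mass of separated nucleons = 50(1.007276) + 52(1.00866) = 50.363800 + 52.45032 = 102.814120 u
Mass defect Δm = 102.814120 − 101.940876 = 0.873244 u
In SI units: 0.873244 u × 1.6605×10⁻²⁷ kg/u = 1.4500e-27 kg

1.45e-27 kg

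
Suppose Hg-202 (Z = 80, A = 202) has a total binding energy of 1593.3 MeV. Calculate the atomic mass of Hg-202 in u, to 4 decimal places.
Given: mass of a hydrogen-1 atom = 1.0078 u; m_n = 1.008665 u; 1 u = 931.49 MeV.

201.9706 u

Mass defect = 1593.3 MeV / (931.49 MeV/u) = 1.710485 u
Constituent mass = 80(1.0078) + 122(1.008665) = 203.681130 u
Atomic mass = 203.681130 − 1.710485 = 201.970645 u ≈ 201.9706 u (to 4 decimal places)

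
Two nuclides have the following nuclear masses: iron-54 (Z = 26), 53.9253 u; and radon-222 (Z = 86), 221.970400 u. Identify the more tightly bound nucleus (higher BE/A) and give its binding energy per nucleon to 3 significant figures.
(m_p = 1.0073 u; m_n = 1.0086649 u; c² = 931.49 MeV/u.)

iron-54: Σm = 26(1.0073) + 28(1.0086649) = 54.4324172 u; Δm = 0.5071172 u; E_B = 472.37 MeV; E_B/A = 8.748 MeV
radon-222: Σm = 86(1.0073) + 136(1.0086649) = 223.8062264 u; Δm = 1.8358264 u; E_B = 1710.1 MeV; E_B/A = 7.703 MeV
iron-54 has the higher binding energy per nucleon, so it is the more tightly bound nucleus.

iron-54; 8.75 MeV/nucleon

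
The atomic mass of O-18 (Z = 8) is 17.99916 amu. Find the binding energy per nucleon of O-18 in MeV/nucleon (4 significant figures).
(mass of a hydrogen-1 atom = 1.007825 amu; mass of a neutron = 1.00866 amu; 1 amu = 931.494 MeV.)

7.765 MeV/nucleon

With 8 protons and 10 neutrons (A = 18):
Σm = 8·m(¹H) + 10·m_n = 8.062600 + 10.08660 = 18.149200 amu
Δm = 18.149200 − 17.99916 = 0.150040 amu
Binding energy = Δm·c² = 0.150040 × 931.494 MeV/amu = 139.761 MeV
BE/A = 139.761 MeV / 18 = 7.765 MeV/nucleon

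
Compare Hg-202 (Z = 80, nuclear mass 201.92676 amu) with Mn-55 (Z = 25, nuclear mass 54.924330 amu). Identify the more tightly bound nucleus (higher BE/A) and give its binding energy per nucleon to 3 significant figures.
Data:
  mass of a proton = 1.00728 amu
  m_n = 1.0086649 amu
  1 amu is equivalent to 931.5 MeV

Hg-202: Σm = 80(1.00728) + 122(1.0086649) = 203.6395178 amu; Δm = 1.7127578 amu; E_B = 1595.4 MeV; E_B/A = 7.898 MeV
Mn-55: Σm = 25(1.00728) + 30(1.0086649) = 55.4419470 amu; Δm = 0.5176170 amu; E_B = 482.16 MeV; E_B/A = 8.767 MeV
Mn-55 has the higher binding energy per nucleon, so it is the more tightly bound nucleus.

Mn-55; 8.77 MeV/nucleon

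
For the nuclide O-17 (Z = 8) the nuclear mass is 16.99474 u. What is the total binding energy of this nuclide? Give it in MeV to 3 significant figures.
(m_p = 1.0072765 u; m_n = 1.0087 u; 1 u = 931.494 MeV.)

Mass of separated nucleons = 8(1.0072765) + 9(1.0087) = 8.0582120 + 9.0783 = 17.1365120 u
The mass defect is 17.1365120 − 16.99474 = 0.1417720 u.
Binding energy = Δm·c² = 0.1417720 × 931.494 MeV/u = 132.060 MeV

132 MeV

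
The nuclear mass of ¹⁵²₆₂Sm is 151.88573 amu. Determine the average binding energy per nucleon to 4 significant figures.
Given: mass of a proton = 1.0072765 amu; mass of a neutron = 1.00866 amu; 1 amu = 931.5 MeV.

With 62 protons and 90 neutrons (A = 152):
Σm = 62·m_p + 90·m_n = 62.4511430 + 90.77940 = 153.2305430 amu
The mass defect is 153.2305430 − 151.88573 = 1.3448130 amu.
E_B = 1.3448130 × 931.5 = 1252.69 MeV
BE/A = 1252.69 MeV / 152 = 8.241 MeV/nucleon

8.241 MeV/nucleon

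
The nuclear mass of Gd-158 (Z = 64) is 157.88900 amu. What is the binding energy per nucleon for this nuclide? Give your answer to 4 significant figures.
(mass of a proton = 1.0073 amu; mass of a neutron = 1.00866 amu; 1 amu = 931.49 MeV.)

8.208 MeV/nucleon

With 64 protons and 94 neutrons (A = 158):
Mass of separated nucleons = 64(1.0073) + 94(1.00866) = 64.4672 + 94.81404 = 159.28124 amu
Mass defect Δm = 159.28124 − 157.88900 = 1.39224 amu
Binding energy = Δm·c² = 1.39224 × 931.49 MeV/amu = 1296.86 MeV
Per nucleon: 1296.86 / 158 = 8.208 MeV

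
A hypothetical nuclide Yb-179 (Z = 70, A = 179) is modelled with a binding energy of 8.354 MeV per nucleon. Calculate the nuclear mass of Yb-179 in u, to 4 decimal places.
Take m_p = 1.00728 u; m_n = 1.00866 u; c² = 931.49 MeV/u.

178.8482 u

Total binding energy = 179 × 8.354 = 1495.366 MeV
Mass defect = 1495.366 MeV / (931.49 MeV/u) = 1.605348 u
Constituent mass = 70(1.00728) + 109(1.00866) = 180.45354 u
Nuclear mass = 180.45354 − 1.605348 = 178.848192 u ≈ 178.8482 u (to 4 decimal places)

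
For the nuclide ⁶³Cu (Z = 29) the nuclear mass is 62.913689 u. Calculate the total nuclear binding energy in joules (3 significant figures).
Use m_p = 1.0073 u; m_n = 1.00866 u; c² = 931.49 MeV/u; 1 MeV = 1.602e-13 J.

8.84e-11 J

The nucleus contains 29 protons and 63 − 29 = 34 neutrons.
Total constituent mass: 29 × 1.0073 + 34 × 1.00866 = 63.50614 u
Δm = 63.50614 − 62.913689 = 0.592451 u
Binding energy = Δm·c² = 0.592451 × 931.49 MeV/u = 551.862 MeV
In joules: 551.862 MeV × 1.602e-13 J/MeV = 8.8408e-11 J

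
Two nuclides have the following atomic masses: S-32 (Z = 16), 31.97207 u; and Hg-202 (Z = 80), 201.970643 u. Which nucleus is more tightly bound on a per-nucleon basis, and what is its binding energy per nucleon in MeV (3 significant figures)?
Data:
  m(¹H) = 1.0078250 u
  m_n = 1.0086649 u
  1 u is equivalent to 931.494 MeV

S-32: Σm = 16(1.0078250) + 16(1.0086649) = 32.2638384 u; Δm = 0.2917684 u; E_B = 271.78 MeV; E_B/A = 8.493 MeV
Hg-202: Σm = 80(1.0078250) + 122(1.0086649) = 203.6831178 u; Δm = 1.7124748 u; E_B = 1595.2 MeV; E_B/A = 7.897 MeV
S-32 has the higher binding energy per nucleon, so it is the more tightly bound nucleus.

S-32; 8.49 MeV/nucleon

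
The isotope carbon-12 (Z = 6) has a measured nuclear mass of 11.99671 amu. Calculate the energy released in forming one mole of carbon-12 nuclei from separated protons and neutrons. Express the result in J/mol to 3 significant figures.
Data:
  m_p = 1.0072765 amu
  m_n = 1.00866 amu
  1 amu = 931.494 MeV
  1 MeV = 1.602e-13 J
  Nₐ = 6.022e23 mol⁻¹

8.89e+12 J/mol

Z = 6, so N = A − Z = 12 − 6 = 6.
Mass of separated nucleons = 6(1.0072765) + 6(1.00866) = 6.0436590 + 6.05196 = 12.0956190 amu
The mass defect is 12.0956190 − 11.99671 = 0.0989090 amu.
Converting to energy: 0.0989090 amu × 931.494 MeV/amu = 92.1331 MeV
Per nucleus in joules: 92.1331 MeV × 1.602e-13 J/MeV = 1.4760e-11 J
Per mole: 1.4760e-11 J × 6.022e23 mol⁻¹ = 8.8885e+12 J/mol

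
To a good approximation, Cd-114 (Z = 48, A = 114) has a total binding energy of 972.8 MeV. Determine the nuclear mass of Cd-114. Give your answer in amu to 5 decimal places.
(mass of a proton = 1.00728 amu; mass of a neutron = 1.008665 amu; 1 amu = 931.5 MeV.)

113.87699 amu

Mass defect = 972.8 MeV / (931.5 MeV/amu) = 1.0443371 amu
Constituent mass = 48(1.00728) + 66(1.008665) = 114.921330 amu
Nuclear mass = 114.921330 − 1.0443371 = 113.8769929 amu ≈ 113.87699 amu (to 5 decimal places)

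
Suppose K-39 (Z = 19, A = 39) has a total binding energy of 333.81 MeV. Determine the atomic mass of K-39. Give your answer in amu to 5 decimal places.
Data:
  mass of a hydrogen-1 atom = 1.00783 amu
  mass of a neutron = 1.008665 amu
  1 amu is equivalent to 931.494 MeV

38.96371 amu

Mass defect = 333.81 MeV / (931.494 MeV/amu) = 0.3583598 amu
Constituent mass = 19(1.00783) + 20(1.008665) = 39.322070 amu
Atomic mass = 39.322070 − 0.3583598 = 38.9637102 amu ≈ 38.96371 amu (to 5 decimal places)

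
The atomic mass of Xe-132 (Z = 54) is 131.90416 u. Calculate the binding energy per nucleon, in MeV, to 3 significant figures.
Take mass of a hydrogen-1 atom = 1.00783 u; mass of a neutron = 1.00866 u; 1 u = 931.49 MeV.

8.43 MeV/nucleon

Z = 54, so N = A − Z = 132 − 54 = 78.
Mass of separated nucleons = 54(1.00783) + 78(1.00866) = 54.42282 + 78.67548 = 133.09830 u
The mass defect is 133.09830 − 131.90416 = 1.19414 u.
E_B = 1.19414 × 931.49 = 1112.33 MeV
BE/A = 1112.33 MeV / 132 = 8.427 MeV/nucleon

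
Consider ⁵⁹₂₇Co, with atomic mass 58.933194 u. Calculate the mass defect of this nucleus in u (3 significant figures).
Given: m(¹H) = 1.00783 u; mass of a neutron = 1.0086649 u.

Total constituent mass: 27 × 1.00783 + 32 × 1.0086649 = 59.4886868 u
The mass defect is 59.4886868 − 58.933194 = 0.5554928 u.

0.555 u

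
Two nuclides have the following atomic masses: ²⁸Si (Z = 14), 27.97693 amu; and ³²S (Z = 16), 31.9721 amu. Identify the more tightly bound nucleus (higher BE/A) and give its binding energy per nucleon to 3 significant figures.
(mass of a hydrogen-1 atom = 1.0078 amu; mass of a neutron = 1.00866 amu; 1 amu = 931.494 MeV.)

²⁸Si: Σm = 14(1.0078) + 14(1.00866) = 28.23044 amu; Δm = 0.25351 amu; E_B = 236.14 MeV; E_B/A = 8.434 MeV
³²S: Σm = 16(1.0078) + 16(1.00866) = 32.26336 amu; Δm = 0.29126 amu; E_B = 271.31 MeV; E_B/A = 8.478 MeV
³²S has the higher binding energy per nucleon, so it is the more tightly bound nucleus.

³²S; 8.48 MeV/nucleon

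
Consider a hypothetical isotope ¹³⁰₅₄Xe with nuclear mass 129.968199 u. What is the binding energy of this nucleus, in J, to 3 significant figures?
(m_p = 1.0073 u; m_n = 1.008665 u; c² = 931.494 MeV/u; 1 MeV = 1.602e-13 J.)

1.62e-10 J

The nucleus contains 54 protons and 130 − 54 = 76 neutrons.
Σm = 54·m_p + 76·m_n = 54.3942 + 76.658540 = 131.052740 u
The mass defect is 131.052740 − 129.968199 = 1.084541 u.
E_B = 1.084541 × 931.494 = 1010.24 MeV
In joules: 1010.24 MeV × 1.602e-13 J/MeV = 1.6184e-10 J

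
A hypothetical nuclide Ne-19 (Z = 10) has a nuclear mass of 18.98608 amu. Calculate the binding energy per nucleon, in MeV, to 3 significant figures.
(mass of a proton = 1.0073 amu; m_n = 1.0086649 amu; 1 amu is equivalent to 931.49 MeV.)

The nucleus contains 10 protons and 19 − 10 = 9 neutrons.
Mass of separated nucleons = 10(1.0073) + 9(1.0086649) = 10.0730 + 9.0779841 = 19.1509841 amu
The mass defect is 19.1509841 − 18.98608 = 0.1649041 amu.
Converting to energy: 0.1649041 amu × 931.49 MeV/amu = 153.607 MeV
BE/A = 153.607 MeV / 19 = 8.0846 MeV/nucleon

8.08 MeV/nucleon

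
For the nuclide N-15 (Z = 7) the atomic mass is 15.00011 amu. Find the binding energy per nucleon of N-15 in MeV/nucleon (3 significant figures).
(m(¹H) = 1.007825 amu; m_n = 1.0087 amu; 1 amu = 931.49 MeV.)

Mass of separated nucleons = 7(1.007825) + 8(1.0087) = 7.054775 + 8.0696 = 15.124375 amu
The mass defect is 15.124375 − 15.00011 = 0.124265 amu.
Binding energy = Δm·c² = 0.124265 × 931.49 MeV/amu = 115.752 MeV
BE/A = 115.752 MeV / 15 = 7.717 MeV/nucleon

7.72 MeV/nucleon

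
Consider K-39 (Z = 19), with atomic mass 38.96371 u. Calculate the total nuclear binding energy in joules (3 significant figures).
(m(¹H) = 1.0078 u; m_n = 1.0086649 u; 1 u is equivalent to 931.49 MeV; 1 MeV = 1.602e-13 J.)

With 19 protons and 20 neutrons (A = 39):
Mass of separated nucleons = 19(1.0078) + 20(1.0086649) = 19.1482 + 20.1732980 = 39.3214980 u
Δm = 39.3214980 − 38.96371 = 0.3577880 u
Binding energy = Δm·c² = 0.3577880 × 931.49 MeV/u = 333.276 MeV
In joules: 333.276 MeV × 1.602e-13 J/MeV = 5.3391e-11 J

5.34e-11 J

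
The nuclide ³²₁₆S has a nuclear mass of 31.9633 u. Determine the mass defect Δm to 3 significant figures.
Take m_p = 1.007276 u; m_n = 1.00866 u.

0.292 u

With 16 protons and 16 neutrons (A = 32):
Total constituent mass: 16 × 1.007276 + 16 × 1.00866 = 32.254976 u
Δm = 32.254976 − 31.9633 = 0.291676 u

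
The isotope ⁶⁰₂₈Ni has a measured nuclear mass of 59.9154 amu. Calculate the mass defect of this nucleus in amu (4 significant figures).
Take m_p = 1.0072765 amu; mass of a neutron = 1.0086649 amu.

Z = 28, so N = A − Z = 60 − 28 = 32.
Σm = 28·m_p + 32·m_n = 28.2037420 + 32.2772768 = 60.4810188 amu
The mass defect is 60.4810188 − 59.9154 = 0.5656188 amu.

0.5656 amu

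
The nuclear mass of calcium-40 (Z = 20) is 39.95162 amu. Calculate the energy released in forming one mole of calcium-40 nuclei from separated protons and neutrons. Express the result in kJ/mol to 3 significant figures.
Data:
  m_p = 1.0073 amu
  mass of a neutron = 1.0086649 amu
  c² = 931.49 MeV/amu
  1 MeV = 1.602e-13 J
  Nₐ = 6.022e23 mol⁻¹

Z = 20, so N = A − Z = 40 − 20 = 20.
Mass of separated nucleons = 20(1.0073) + 20(1.0086649) = 20.1460 + 20.1732980 = 40.3192980 amu
Δm = 40.3192980 − 39.95162 = 0.3676780 amu
Binding energy = Δm·c² = 0.3676780 × 931.49 MeV/amu = 342.488 MeV
Per nucleus in joules: 342.488 MeV × 1.602e-13 J/MeV = 5.4867e-11 J
Per mole: 5.4867e-11 J × 6.022e23 mol⁻¹ = 3.3041e+13 J/mol

3.30e+10 kJ/mol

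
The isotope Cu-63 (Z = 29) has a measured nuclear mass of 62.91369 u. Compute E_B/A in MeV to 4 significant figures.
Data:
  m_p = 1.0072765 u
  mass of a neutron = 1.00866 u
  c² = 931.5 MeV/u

8.750 MeV/nucleon

Mass of separated nucleons = 29(1.0072765) + 34(1.00866) = 29.2110185 + 34.29444 = 63.5054585 u
Mass defect Δm = 63.5054585 − 62.91369 = 0.5917685 u
Converting to energy: 0.5917685 u × 931.5 MeV/u = 551.232 MeV
BE/A = 551.232 MeV / 63 = 8.750 MeV/nucleon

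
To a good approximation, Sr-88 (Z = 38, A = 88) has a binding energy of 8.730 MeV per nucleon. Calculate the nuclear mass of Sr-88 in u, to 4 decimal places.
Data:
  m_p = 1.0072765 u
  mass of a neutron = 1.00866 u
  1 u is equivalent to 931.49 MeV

87.8848 u

Total binding energy = 88 × 8.730 = 768.240 MeV
Mass defect = 768.240 MeV / (931.49 MeV/u) = 0.824743 u
Constituent mass = 38(1.0072765) + 50(1.00866) = 88.7095070 u
Nuclear mass = 88.7095070 − 0.824743 = 87.8847640 u ≈ 87.8848 u (to 4 decimal places)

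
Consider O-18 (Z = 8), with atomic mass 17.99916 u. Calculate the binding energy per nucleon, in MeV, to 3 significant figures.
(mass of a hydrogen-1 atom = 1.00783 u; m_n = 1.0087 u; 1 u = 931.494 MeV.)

7.79 MeV/nucleon

Total constituent mass: 8 × 1.00783 + 10 × 1.0087 = 18.14964 u
The mass defect is 18.14964 − 17.99916 = 0.15048 u.
E_B = 0.15048 × 931.494 = 140.171 MeV
BE/A = 140.171 MeV / 18 = 7.787 MeV/nucleon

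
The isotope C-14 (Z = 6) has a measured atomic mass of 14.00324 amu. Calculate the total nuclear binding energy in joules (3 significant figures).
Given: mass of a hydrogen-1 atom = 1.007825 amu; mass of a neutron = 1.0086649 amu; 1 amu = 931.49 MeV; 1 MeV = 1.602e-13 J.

1.69e-11 J

Z = 6, so N = A − Z = 14 − 6 = 8.
Mass of separated nucleons = 6(1.007825) + 8(1.0086649) = 6.046950 + 8.0693192 = 14.1162692 amu
Δm = 14.1162692 − 14.00324 = 0.1130292 amu
E_B = 0.1130292 × 931.49 = 105.286 MeV
In joules: 105.286 MeV × 1.602e-13 J/MeV = 1.6867e-11 J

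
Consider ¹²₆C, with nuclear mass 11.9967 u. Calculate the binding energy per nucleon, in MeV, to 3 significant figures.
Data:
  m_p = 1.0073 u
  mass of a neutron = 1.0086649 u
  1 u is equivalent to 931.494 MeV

Total constituent mass: 6 × 1.0073 + 6 × 1.0086649 = 12.0957894 u
The mass defect is 12.0957894 − 11.9967 = 0.0990894 u.
Binding energy = Δm·c² = 0.0990894 × 931.494 MeV/u = 92.3012 MeV
Per nucleon: 92.3012 / 12 = 7.692 MeV

7.69 MeV/nucleon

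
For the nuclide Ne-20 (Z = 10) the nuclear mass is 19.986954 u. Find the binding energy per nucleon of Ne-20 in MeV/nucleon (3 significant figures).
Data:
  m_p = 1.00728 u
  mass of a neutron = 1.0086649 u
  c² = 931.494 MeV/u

8.03 MeV/nucleon

With 10 protons and 10 neutrons (A = 20):
Total constituent mass: 10 × 1.00728 + 10 × 1.0086649 = 20.1594490 u
Mass defect Δm = 20.1594490 − 19.986954 = 0.1724950 u
Binding energy = Δm·c² = 0.1724950 × 931.494 MeV/u = 160.678 MeV
Per nucleon: 160.678 / 20 = 8.034 MeV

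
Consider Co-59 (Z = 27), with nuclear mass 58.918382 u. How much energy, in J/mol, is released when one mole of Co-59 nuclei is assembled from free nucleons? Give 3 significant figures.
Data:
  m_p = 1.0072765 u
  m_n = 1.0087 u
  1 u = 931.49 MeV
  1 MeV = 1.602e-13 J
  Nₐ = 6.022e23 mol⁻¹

With 27 protons and 32 neutrons (A = 59):
Σm = 27·m_p + 32·m_n = 27.1964655 + 32.2784 = 59.4748655 u
Δm = 59.4748655 − 58.918382 = 0.5564835 u
Converting to energy: 0.5564835 u × 931.49 MeV/u = 518.359 MeV
Per nucleus in joules: 518.359 MeV × 1.602e-13 J/MeV = 8.3041e-11 J
Per mole: 8.3041e-11 J × 6.022e23 mol⁻¹ = 5.0007e+13 J/mol

5.00e+13 J/mol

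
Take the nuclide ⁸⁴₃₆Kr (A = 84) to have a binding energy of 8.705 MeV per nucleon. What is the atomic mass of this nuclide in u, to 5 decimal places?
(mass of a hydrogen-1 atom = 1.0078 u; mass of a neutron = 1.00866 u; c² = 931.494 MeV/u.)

Total binding energy = 84 × 8.705 = 731.220 MeV
Mass defect = 731.220 MeV / (931.494 MeV/u) = 0.7849970 u
Constituent mass = 36(1.0078) + 48(1.00866) = 84.69648 u
Atomic mass = 84.69648 − 0.7849970 = 83.9114830 u ≈ 83.91148 u (to 5 decimal places)

83.91148 u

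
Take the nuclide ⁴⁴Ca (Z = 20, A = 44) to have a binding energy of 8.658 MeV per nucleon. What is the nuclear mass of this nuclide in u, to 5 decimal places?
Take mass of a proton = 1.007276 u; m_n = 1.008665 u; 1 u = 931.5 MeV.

43.94451 u

Total binding energy = 44 × 8.658 = 380.952 MeV
Mass defect = 380.952 MeV / (931.5 MeV/u) = 0.4089662 u
Constituent mass = 20(1.007276) + 24(1.008665) = 44.353480 u
Nuclear mass = 44.353480 − 0.4089662 = 43.9445138 u ≈ 43.94451 u (to 5 decimal places)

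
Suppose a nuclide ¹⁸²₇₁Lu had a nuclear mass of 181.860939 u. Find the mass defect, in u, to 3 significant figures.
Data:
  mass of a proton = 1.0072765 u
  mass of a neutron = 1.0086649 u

Σm = 71·m_p + 111·m_n = 71.5166315 + 111.9618039 = 183.4784354 u
Δm = 183.4784354 − 181.860939 = 1.6174964 u

1.62 u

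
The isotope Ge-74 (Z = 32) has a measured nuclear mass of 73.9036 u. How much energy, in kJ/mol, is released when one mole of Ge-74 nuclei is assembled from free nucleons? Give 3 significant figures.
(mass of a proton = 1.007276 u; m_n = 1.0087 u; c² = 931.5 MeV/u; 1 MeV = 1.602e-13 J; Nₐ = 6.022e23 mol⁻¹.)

6.24e+10 kJ/mol

Z = 32, so N = A − Z = 74 − 32 = 42.
Mass of separated nucleons = 32(1.007276) + 42(1.0087) = 32.232832 + 42.3654 = 74.598232 u
The mass defect is 74.598232 − 73.9036 = 0.694632 u.
Binding energy = Δm·c² = 0.694632 × 931.5 MeV/u = 647.050 MeV
Per nucleus in joules: 647.050 MeV × 1.602e-13 J/MeV = 1.0366e-10 J
Per mole: 1.0366e-10 J × 6.022e23 mol⁻¹ = 6.2424e+13 J/mol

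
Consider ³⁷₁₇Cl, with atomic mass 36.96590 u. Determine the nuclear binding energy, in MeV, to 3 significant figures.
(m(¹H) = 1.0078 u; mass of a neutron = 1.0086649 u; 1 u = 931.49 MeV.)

317 MeV

Total constituent mass: 17 × 1.0078 + 20 × 1.0086649 = 37.3058980 u
Δm = 37.3058980 − 36.96590 = 0.3399980 u
Converting to energy: 0.3399980 u × 931.49 MeV/u = 316.705 MeV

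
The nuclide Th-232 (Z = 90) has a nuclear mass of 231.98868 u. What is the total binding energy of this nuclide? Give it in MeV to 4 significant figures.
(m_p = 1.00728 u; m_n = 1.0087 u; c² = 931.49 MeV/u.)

1772 MeV

Z = 90, so N = A − Z = 232 − 90 = 142.
Total constituent mass: 90 × 1.00728 + 142 × 1.0087 = 233.89060 u
Δm = 233.89060 − 231.98868 = 1.90192 u
E_B = 1.90192 × 931.49 = 1771.62 MeV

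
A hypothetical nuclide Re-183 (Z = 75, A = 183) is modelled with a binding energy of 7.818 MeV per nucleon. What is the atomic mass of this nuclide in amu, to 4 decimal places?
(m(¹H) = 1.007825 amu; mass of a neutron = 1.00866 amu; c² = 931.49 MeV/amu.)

182.9862 amu

Total binding energy = 183 × 7.818 = 1430.694 MeV
Mass defect = 1430.694 MeV / (931.49 MeV/amu) = 1.535920 amu
Constituent mass = 75(1.007825) + 108(1.00866) = 184.522155 amu
Atomic mass = 184.522155 − 1.535920 = 182.986235 amu ≈ 182.9862 amu (to 4 decimal places)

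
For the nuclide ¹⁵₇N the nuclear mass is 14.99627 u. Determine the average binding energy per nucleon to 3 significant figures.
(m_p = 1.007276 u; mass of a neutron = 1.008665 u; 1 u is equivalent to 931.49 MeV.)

7.70 MeV/nucleon

Mass of separated nucleons = 7(1.007276) + 8(1.008665) = 7.050932 + 8.069320 = 15.120252 u
Mass defect Δm = 15.120252 − 14.99627 = 0.123982 u
Converting to energy: 0.123982 u × 931.49 MeV/u = 115.488 MeV
Dividing by A = 15 gives 7.699 MeV per nucleon.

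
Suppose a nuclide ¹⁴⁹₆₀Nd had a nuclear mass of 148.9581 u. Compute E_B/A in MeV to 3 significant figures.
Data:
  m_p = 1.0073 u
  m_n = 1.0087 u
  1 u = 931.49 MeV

With 60 protons and 89 neutrons (A = 149):
Σm = 60·m_p + 89·m_n = 60.4380 + 89.7743 = 150.2123 u
Mass defect Δm = 150.2123 − 148.9581 = 1.2542 u
Binding energy = Δm·c² = 1.2542 × 931.49 MeV/u = 1168.27 MeV
Per nucleon: 1168.27 / 149 = 7.841 MeV

7.84 MeV/nucleon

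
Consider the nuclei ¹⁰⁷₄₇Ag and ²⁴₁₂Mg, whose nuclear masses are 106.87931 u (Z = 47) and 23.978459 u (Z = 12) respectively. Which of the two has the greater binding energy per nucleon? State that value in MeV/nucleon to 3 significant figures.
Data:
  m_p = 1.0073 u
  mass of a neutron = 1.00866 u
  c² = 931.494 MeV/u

¹⁰⁷₄₇Ag; 8.56 MeV/nucleon

¹⁰⁷₄₇Ag: Σm = 47(1.0073) + 60(1.00866) = 107.86270 u; Δm = 0.98339 u; E_B = 916.02 MeV; E_B/A = 8.561 MeV
²⁴₁₂Mg: Σm = 12(1.0073) + 12(1.00866) = 24.19152 u; Δm = 0.213061 u; E_B = 198.465 MeV; E_B/A = 8.269 MeV
¹⁰⁷₄₇Ag has the higher binding energy per nucleon, so it is the more tightly bound nucleus.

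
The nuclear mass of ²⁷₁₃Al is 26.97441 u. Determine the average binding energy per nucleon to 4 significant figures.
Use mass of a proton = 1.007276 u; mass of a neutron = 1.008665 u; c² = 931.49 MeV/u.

Total constituent mass: 13 × 1.007276 + 14 × 1.008665 = 27.215898 u
Mass defect Δm = 27.215898 − 26.97441 = 0.241488 u
Binding energy = Δm·c² = 0.241488 × 931.49 MeV/u = 224.944 MeV
Per nucleon: 224.944 / 27 = 8.331 MeV

8.331 MeV/nucleon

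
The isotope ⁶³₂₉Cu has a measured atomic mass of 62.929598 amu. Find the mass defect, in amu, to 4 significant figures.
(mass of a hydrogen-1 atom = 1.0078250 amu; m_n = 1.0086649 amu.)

0.5919 amu

With 29 protons and 34 neutrons (A = 63):
Total constituent mass: 29 × 1.0078250 + 34 × 1.0086649 = 63.5215316 amu
The mass defect is 63.5215316 − 62.929598 = 0.5919336 amu.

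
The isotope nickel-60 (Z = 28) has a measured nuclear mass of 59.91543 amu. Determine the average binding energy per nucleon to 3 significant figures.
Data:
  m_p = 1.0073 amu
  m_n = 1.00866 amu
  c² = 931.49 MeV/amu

8.79 MeV/nucleon

The nucleus contains 28 protons and 60 − 28 = 32 neutrons.
Σm = 28·m_p + 32·m_n = 28.2044 + 32.27712 = 60.48152 amu
The mass defect is 60.48152 − 59.91543 = 0.56609 amu.
E_B = 0.56609 × 931.49 = 527.307 MeV
Per nucleon: 527.307 / 60 = 8.788 MeV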